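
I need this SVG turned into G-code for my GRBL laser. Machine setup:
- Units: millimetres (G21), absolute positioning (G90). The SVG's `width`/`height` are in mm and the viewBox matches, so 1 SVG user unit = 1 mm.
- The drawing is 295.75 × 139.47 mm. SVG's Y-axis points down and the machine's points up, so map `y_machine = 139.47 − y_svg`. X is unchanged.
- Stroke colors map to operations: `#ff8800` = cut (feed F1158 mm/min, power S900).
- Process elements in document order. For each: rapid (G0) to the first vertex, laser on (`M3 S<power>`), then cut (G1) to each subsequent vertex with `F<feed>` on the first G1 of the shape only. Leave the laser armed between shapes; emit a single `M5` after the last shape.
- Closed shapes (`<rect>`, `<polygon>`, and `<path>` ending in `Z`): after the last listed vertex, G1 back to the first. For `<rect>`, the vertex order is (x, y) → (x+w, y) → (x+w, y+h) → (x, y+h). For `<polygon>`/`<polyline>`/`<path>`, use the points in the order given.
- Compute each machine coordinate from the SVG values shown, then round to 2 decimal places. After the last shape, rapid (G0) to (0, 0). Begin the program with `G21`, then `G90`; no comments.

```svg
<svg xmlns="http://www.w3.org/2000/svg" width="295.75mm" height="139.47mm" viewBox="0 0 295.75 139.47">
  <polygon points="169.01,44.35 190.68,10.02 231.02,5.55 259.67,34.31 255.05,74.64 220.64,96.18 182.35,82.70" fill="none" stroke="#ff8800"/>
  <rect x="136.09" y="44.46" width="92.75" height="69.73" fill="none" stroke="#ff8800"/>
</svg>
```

viewBox `0 0 295.75 139.47` with mm width/height → 1 unit = 1 mm. Flip: y_m = 139.47 − y_svg.

**Shape 1** — `<polygon>` regular polygon, stroke `#ff8800` → cut (S900, F1158). Machine vertices: (169.01,95.12) → (190.68,129.45) → (231.02,133.92) → (259.67,105.16) → (255.05,64.83) → (220.64,43.29) → (182.35,56.77) → (169.01,95.12). Closed: final G1 returns to the first vertex.

**Shape 2** — `<rect>` rectangle, stroke `#ff8800` → cut (S900, F1158). Machine vertices: (136.09,95.01) → (228.84,95.01) → (228.84,25.28) → (136.09,25.28) → (136.09,95.01). Closed: final G1 returns to the first vertex.

G21
G90
G0 X169.01 Y95.12
M3 S900
G1 X190.68 Y129.45 F1158
G1 X231.02 Y133.92
G1 X259.67 Y105.16
G1 X255.05 Y64.83
G1 X220.64 Y43.29
G1 X182.35 Y56.77
G1 X169.01 Y95.12
G0 X136.09 Y95.01
M3 S900
G1 X228.84 Y95.01 F1158
G1 X228.84 Y25.28
G1 X136.09 Y25.28
G1 X136.09 Y95.01
M5
G0 X0.00 Y0.00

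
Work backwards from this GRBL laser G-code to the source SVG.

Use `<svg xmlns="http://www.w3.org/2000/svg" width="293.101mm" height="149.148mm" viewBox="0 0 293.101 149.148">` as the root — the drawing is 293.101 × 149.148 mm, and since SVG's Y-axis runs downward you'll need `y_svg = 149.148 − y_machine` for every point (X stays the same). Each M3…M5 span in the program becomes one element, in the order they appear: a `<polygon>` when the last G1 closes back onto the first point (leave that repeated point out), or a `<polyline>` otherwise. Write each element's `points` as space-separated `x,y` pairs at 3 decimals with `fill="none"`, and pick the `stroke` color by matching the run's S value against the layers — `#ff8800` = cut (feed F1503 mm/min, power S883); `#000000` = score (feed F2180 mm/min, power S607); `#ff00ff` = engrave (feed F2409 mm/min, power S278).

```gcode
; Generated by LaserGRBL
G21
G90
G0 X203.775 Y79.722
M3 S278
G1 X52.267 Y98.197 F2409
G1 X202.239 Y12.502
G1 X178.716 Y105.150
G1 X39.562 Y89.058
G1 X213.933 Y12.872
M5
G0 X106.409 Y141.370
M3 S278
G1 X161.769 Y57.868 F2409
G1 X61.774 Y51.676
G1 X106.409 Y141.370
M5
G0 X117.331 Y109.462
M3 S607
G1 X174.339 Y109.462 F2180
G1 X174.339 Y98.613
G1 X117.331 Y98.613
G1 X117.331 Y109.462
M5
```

Each laser-on run becomes one SVG element. Flip Y back into SVG space with y_svg = 149.148 − y_machine.

Run 1: the run's S278 means `#ff00ff` (engrave). The run is open, so emit a `<polyline>` with points (Y-flipped): 203.775,69.426 52.267,50.951 202.239,136.646 178.716,43.998 39.562,60.090 213.933,136.276.

Run 2: S278 ⇒ engrave layer `#ff00ff`. The run returns to its start, so emit a `<polygon>` with points (Y-flipped): 106.409,7.778 161.769,91.280 61.774,97.472.

Run 3: the run's S607 means `#000000` (score). The run returns to its start, so emit a `<polygon>` with points (Y-flipped): 117.331,39.686 174.339,39.686 174.339,50.535 117.331,50.535.

<svg xmlns="http://www.w3.org/2000/svg" width="293.101mm" height="149.148mm" viewBox="0 0 293.101 149.148">
  <polyline points="203.775,69.426 52.267,50.951 202.239,136.646 178.716,43.998 39.562,60.090 213.933,136.276" fill="none" stroke="#ff00ff"/>
  <polygon points="106.409,7.778 161.769,91.280 61.774,97.472" fill="none" stroke="#ff00ff"/>
  <polygon points="117.331,39.686 174.339,39.686 174.339,50.535 117.331,50.535" fill="none" stroke="#000000"/>
</svg>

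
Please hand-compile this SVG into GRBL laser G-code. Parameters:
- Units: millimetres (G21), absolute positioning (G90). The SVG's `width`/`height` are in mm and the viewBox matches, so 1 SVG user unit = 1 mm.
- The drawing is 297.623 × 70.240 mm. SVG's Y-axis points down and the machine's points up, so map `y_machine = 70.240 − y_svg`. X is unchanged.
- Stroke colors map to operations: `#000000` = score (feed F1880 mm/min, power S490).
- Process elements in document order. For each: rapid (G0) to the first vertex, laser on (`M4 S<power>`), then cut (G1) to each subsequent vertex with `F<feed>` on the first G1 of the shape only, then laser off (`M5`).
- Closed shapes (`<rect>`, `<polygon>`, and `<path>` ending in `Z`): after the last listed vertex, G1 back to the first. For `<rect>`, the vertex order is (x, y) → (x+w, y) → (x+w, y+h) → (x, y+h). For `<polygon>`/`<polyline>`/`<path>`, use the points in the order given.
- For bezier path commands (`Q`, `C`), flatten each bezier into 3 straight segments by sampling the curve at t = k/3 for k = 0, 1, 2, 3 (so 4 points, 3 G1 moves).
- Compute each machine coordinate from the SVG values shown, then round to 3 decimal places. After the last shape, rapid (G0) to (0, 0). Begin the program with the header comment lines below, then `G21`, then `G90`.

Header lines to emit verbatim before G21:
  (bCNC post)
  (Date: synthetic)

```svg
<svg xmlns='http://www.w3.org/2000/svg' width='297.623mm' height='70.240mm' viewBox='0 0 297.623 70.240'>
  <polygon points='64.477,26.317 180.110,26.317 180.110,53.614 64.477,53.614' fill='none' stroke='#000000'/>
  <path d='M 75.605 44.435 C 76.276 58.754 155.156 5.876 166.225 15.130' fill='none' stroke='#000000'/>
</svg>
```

(bCNC post)
(Date: synthetic)
G21
G90
G0 X64.477 Y43.923
M4 S490
G1 X180.110 Y43.923 F1880
G1 X180.110 Y16.626
G1 X64.477 Y16.626
G1 X64.477 Y43.923
M5
G0 X75.605 Y25.805
M4 S490
G1 X96.938 Y29.095 F1880
G1 X137.960 Y48.443
G1 X166.225 Y55.110
M5
G0 X0.000 Y0.000

Since the viewBox matches the mm dimensions, user units are millimetres directly. The only transform is the Y-flip y_m = 70.240 − y_svg.

Shape 1 is a rectangle drawn with `<polygon>`. Its stroke #000000 means score at S490, F1880. After flipping Y the toolpath is (64.477,43.923) → (180.110,43.923) → (180.110,16.626) → (64.477,16.626) → (64.477,43.923), returning to the start.

Shape 2 is a cubic bezier drawn with `<path>`. Its stroke #000000 means score at S490, F1880. After flipping Y the toolpath is (75.605,25.805) → (96.938,29.095) → (137.960,48.443) → (166.225,55.110).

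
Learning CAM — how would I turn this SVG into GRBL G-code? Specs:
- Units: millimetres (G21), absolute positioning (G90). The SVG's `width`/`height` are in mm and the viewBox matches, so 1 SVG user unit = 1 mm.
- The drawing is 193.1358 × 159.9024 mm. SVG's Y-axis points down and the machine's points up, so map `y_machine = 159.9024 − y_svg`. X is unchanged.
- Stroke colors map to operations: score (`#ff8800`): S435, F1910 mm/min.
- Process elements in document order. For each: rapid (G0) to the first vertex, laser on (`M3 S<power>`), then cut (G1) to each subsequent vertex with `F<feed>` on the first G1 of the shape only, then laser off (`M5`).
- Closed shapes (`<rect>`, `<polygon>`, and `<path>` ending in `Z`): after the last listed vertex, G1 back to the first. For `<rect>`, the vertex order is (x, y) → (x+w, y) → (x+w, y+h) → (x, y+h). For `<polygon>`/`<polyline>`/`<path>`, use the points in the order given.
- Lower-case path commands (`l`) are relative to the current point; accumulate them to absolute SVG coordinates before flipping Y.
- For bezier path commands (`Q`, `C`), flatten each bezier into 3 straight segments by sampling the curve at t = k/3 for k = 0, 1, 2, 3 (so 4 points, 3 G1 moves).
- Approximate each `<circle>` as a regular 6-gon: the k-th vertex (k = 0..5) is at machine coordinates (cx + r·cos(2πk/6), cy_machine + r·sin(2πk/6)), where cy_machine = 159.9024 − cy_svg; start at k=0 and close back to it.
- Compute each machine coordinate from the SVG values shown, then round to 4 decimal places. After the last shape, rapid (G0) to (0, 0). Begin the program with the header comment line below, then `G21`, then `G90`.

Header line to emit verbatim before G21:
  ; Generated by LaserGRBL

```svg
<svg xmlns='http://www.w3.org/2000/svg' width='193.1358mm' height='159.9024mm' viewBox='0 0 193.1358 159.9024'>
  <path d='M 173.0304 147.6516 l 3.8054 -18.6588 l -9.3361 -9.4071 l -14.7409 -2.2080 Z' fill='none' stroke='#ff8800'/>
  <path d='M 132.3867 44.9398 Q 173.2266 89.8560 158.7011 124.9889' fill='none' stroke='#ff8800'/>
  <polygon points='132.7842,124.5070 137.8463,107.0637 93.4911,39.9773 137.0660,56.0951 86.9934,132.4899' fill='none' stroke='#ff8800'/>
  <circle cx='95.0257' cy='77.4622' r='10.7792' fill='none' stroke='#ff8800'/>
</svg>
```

Since the viewBox matches the mm dimensions, user units are millimetres directly. The only transform is the Y-flip y_m = 159.9024 − y_svg.

Shape 1 is a closed polygon drawn with `<path>`. Its stroke #ff8800 means score at S435, F1910. After flipping Y the toolpath is (173.0304,12.2508) → (176.8358,30.9096) → (167.4997,40.3167) → (152.7588,42.5247) → (173.0304,12.2508), returning to the start.

Shape 2 is a quadratic bezier drawn with `<path>`. Its stroke #ff8800 means score at S435, F1910. After flipping Y the toolpath is (132.3867,114.9626) → (153.4616,86.1055) → (162.2331,59.4225) → (158.7011,34.9135).

Shape 3 is a closed polygon drawn with `<polygon>`. Its stroke #ff8800 means score at S435, F1910. After flipping Y the toolpath is (132.7842,35.3954) → (137.8463,52.8387) → (93.4911,119.9251) → (137.0660,103.8073) → (86.9934,27.4125) → (132.7842,35.3954), returning to the start.

Shape 4 is a circle drawn with `<circle>`. Its stroke #ff8800 means score at S435, F1910. After flipping Y the toolpath is (105.8049,82.4402) → (100.4153,91.7753) → (89.6361,91.7753) → (84.2465,82.4402) → (89.6361,73.1051) → (100.4153,73.1051) → (105.8049,82.4402), returning to the start.

; Generated by LaserGRBL
G21
G90
G0 X173.0304 Y12.2508
M3 S435
G1 X176.8358 Y30.9096 F1910
G1 X167.4997 Y40.3167
G1 X152.7588 Y42.5247
G1 X173.0304 Y12.2508
M5
G0 X132.3867 Y114.9626
M3 S435
G1 X153.4616 Y86.1055 F1910
G1 X162.2331 Y59.4225
G1 X158.7011 Y34.9135
M5
G0 X132.7842 Y35.3954
M3 S435
G1 X137.8463 Y52.8387 F1910
G1 X93.4911 Y119.9251
G1 X137.0660 Y103.8073
G1 X86.9934 Y27.4125
G1 X132.7842 Y35.3954
M5
G0 X105.8049 Y82.4402
M3 S435
G1 X100.4153 Y91.7753 F1910
G1 X89.6361 Y91.7753
G1 X84.2465 Y82.4402
G1 X89.6361 Y73.1051
G1 X100.4153 Y73.1051
G1 X105.8049 Y82.4402
M5
G0 X0.0000 Y0.0000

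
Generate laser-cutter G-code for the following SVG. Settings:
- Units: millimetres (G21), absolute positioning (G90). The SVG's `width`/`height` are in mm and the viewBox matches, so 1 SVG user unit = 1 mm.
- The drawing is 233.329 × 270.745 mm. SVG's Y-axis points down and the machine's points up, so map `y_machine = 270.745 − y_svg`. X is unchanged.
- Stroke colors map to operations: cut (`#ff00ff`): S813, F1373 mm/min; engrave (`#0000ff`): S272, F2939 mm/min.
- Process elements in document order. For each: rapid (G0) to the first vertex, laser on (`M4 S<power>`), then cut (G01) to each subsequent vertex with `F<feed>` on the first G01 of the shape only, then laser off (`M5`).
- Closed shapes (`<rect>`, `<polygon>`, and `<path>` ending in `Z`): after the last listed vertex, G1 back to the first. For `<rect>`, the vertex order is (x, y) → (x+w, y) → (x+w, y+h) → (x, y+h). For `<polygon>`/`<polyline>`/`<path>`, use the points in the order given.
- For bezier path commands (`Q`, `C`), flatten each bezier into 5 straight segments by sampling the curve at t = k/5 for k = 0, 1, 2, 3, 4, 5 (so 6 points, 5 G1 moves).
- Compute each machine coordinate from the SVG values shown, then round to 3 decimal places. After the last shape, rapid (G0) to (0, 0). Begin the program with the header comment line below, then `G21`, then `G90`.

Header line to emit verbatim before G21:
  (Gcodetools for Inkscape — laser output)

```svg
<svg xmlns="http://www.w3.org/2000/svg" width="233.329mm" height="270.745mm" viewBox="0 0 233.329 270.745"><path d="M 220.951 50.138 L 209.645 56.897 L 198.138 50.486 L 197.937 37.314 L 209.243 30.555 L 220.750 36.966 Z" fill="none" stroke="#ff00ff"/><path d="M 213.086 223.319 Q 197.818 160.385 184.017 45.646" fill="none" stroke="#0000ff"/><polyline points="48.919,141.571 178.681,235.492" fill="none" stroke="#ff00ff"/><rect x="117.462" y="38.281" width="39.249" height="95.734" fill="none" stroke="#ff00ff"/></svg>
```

(Gcodetools for Inkscape — laser output)
G21
G90
G0 X220.951 Y220.607
M4 S813
G01 X209.645 Y213.848 F1373
G01 X198.138 Y220.259
G01 X197.937 Y233.431
G01 X209.243 Y240.190
G01 X220.750 Y233.779
G01 X220.951 Y220.607
M5
G0 X213.086 Y47.426
M4 S272
G01 X207.037 Y74.672 F2939
G01 X201.106 Y106.062
G01 X195.293 Y141.597
G01 X189.596 Y181.276
G01 X184.017 Y225.099
M5
G0 X48.919 Y129.174
M4 S813
G01 X178.681 Y35.253 F1373
M5
G0 X117.462 Y232.464
M4 S813
G01 X156.711 Y232.464 F1373
G01 X156.711 Y136.730
G01 X117.462 Y136.730
G01 X117.462 Y232.464
M5
G0 X0.000 Y0.000

Since the viewBox matches the mm dimensions, user units are millimetres directly. The only transform is the Y-flip y_m = 270.745 − y_svg.

Shape 1 is a regular polygon drawn with `<path>`. Its stroke #ff00ff means cut at S813, F1373. After flipping Y the toolpath is (220.951,220.607) → (209.645,213.848) → (198.138,220.259) → (197.937,233.431) → (209.243,240.190) → (220.750,233.779) → (220.951,220.607), returning to the start.

Shape 2 is a quadratic bezier drawn with `<path>`. Its stroke #0000ff means engrave at S272, F2939. After flipping Y the toolpath is (213.086,47.426) → (207.037,74.672) → (201.106,106.062) → (195.293,141.597) → (189.596,181.276) → (184.017,225.099).

Shape 3 is a line segment drawn with `<polyline>`. Its stroke #ff00ff means cut at S813, F1373. After flipping Y the toolpath is (48.919,129.174) → (178.681,35.253).

Shape 4 is a rectangle drawn with `<rect>`. Its stroke #ff00ff means cut at S813, F1373. After flipping Y the toolpath is (117.462,232.464) → (156.711,232.464) → (156.711,136.730) → (117.462,136.730) → (117.462,232.464), returning to the start.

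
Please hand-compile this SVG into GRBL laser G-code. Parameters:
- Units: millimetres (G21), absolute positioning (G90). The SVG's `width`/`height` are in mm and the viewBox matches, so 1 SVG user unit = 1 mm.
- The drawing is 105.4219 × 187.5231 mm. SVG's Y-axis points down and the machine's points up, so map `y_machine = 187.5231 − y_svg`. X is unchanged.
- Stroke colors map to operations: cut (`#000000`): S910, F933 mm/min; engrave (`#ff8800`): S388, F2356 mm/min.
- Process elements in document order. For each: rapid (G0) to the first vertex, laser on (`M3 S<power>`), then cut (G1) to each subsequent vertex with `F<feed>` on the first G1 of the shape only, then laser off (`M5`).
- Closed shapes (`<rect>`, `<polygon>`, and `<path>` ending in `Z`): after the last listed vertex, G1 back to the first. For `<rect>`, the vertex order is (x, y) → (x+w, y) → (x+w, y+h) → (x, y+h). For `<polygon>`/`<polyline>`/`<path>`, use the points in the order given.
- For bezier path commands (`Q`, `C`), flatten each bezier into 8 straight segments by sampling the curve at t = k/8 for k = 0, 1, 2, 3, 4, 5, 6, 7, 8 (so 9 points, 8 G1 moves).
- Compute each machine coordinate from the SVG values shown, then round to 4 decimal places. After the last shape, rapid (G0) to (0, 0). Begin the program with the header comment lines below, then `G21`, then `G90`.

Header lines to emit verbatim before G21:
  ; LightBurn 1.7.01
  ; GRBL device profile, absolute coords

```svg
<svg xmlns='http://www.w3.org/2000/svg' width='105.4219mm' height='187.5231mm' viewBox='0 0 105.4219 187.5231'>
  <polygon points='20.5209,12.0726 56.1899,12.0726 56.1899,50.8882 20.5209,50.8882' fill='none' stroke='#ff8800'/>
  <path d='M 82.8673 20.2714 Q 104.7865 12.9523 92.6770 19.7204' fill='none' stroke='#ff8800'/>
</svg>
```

Since the viewBox matches the mm dimensions, user units are millimetres directly. The only transform is the Y-flip y_m = 187.5231 − y_svg.

Shape 1 is a rectangle drawn with `<polygon>`. Its stroke #ff8800 means engrave at S388, F2356. After flipping Y the toolpath is (20.5209,175.4505) → (56.1899,175.4505) → (56.1899,136.6349) → (20.5209,136.6349) → (20.5209,175.4505), returning to the start.

Shape 2 is a quadratic bezier drawn with `<path>`. Its stroke #ff8800 means engrave at S388, F2356. After flipping Y the toolpath is (82.8673,167.2517) → (87.8154,168.8614) → (91.7001,170.0308) → (94.5214,170.7600) → (96.2793,171.0490) → (96.9738,170.8978) → (96.6050,170.3063) → (95.1727,169.2746) → (92.6770,167.8027).

; LightBurn 1.7.01
; GRBL device profile, absolute coords
G21
G90
G0 X20.5209 Y175.4505
M3 S388
G1 X56.1899 Y175.4505 F2356
G1 X56.1899 Y136.6349
G1 X20.5209 Y136.6349
G1 X20.5209 Y175.4505
M5
G0 X82.8673 Y167.2517
M3 S388
G1 X87.8154 Y168.8614 F2356
G1 X91.7001 Y170.0308
G1 X94.5214 Y170.7600
G1 X96.2793 Y171.0490
G1 X96.9738 Y170.8978
G1 X96.6050 Y170.3063
G1 X95.1727 Y169.2746
G1 X92.6770 Y167.8027
M5
G0 X0.0000 Y0.0000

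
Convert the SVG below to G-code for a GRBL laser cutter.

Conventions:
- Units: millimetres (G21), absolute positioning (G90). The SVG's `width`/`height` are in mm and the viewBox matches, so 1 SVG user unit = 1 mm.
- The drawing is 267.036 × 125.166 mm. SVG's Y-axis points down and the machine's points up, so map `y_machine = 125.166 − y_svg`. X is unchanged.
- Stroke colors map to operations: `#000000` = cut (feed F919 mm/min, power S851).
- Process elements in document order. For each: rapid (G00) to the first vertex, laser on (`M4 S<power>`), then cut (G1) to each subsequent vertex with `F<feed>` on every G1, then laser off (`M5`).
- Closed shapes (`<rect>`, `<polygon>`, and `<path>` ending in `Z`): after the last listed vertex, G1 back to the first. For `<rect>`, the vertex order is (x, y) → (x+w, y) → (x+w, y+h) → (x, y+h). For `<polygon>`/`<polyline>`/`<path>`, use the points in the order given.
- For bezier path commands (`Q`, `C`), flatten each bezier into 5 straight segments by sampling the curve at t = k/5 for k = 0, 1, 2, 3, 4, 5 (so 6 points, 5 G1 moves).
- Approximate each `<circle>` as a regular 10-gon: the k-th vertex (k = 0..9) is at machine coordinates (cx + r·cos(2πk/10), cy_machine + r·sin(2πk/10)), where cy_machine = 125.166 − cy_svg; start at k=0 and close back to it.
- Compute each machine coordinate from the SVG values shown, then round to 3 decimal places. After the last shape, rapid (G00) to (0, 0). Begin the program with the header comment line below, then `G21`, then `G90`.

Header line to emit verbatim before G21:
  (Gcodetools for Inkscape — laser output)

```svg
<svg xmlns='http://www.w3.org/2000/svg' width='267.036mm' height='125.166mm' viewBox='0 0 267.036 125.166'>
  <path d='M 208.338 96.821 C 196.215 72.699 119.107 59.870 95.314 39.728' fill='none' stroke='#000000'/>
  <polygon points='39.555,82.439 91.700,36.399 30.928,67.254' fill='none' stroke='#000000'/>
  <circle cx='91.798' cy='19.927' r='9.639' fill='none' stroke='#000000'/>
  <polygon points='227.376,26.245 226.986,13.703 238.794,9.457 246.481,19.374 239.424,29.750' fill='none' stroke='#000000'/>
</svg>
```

viewBox `0 0 267.036 125.166` with mm width/height → 1 unit = 1 mm. Flip: y_m = 125.166 − y_svg.

**Shape 1** — `<path>` cubic bezier, stroke `#000000` → cut (S851, F919). Control points (SVG): P0=(208.338,96.821), P1=(196.215,72.699), P2=(119.107,59.870), P3=(95.314,39.728); sampled at t=k/5. Machine vertices: (208.338,28.345) → (194.212,41.612) → (170.169,53.062) → (141.886,63.587) → (115.041,74.082) → (95.314,85.438). Open path.

**Shape 2** — `<polygon>` closed polygon, stroke `#000000` → cut (S851, F919). Machine vertices: (39.555,42.727) → (91.700,88.767) → (30.928,57.912) → (39.555,42.727). Closed: final G1 returns to the first vertex.

**Shape 3** — `<circle>` circle, stroke `#000000` → cut (S851, F919). Machine vertices: (101.437,105.239) → (99.596,110.905) → (94.777,114.406) → (88.819,114.406) → (84.000,110.905) → (82.159,105.239) → (84.000,99.573) → (88.819,96.072) → (94.777,96.072) → (99.596,99.573) → (101.437,105.239). Closed: final G1 returns to the first vertex.

**Shape 4** — `<polygon>` regular polygon, stroke `#000000` → cut (S851, F919). Machine vertices: (227.376,98.921) → (226.986,111.463) → (238.794,115.709) → (246.481,105.792) → (239.424,95.416) → (227.376,98.921). Closed: final G1 returns to the first vertex.

(Gcodetools for Inkscape — laser output)
G21
G90
G00 X208.338 Y28.345
M4 S851
G1 X194.212 Y41.612 F919
G1 X170.169 Y53.062 F919
G1 X141.886 Y63.587 F919
G1 X115.041 Y74.082 F919
G1 X95.314 Y85.438 F919
M5
G00 X39.555 Y42.727
M4 S851
G1 X91.700 Y88.767 F919
G1 X30.928 Y57.912 F919
G1 X39.555 Y42.727 F919
M5
G00 X101.437 Y105.239
M4 S851
G1 X99.596 Y110.905 F919
G1 X94.777 Y114.406 F919
G1 X88.819 Y114.406 F919
G1 X84.000 Y110.905 F919
G1 X82.159 Y105.239 F919
G1 X84.000 Y99.573 F919
G1 X88.819 Y96.072 F919
G1 X94.777 Y96.072 F919
G1 X99.596 Y99.573 F919
G1 X101.437 Y105.239 F919
M5
G00 X227.376 Y98.921
M4 S851
G1 X226.986 Y111.463 F919
G1 X238.794 Y115.709 F919
G1 X246.481 Y105.792 F919
G1 X239.424 Y95.416 F919
G1 X227.376 Y98.921 F919
M5
G00 X0.000 Y0.000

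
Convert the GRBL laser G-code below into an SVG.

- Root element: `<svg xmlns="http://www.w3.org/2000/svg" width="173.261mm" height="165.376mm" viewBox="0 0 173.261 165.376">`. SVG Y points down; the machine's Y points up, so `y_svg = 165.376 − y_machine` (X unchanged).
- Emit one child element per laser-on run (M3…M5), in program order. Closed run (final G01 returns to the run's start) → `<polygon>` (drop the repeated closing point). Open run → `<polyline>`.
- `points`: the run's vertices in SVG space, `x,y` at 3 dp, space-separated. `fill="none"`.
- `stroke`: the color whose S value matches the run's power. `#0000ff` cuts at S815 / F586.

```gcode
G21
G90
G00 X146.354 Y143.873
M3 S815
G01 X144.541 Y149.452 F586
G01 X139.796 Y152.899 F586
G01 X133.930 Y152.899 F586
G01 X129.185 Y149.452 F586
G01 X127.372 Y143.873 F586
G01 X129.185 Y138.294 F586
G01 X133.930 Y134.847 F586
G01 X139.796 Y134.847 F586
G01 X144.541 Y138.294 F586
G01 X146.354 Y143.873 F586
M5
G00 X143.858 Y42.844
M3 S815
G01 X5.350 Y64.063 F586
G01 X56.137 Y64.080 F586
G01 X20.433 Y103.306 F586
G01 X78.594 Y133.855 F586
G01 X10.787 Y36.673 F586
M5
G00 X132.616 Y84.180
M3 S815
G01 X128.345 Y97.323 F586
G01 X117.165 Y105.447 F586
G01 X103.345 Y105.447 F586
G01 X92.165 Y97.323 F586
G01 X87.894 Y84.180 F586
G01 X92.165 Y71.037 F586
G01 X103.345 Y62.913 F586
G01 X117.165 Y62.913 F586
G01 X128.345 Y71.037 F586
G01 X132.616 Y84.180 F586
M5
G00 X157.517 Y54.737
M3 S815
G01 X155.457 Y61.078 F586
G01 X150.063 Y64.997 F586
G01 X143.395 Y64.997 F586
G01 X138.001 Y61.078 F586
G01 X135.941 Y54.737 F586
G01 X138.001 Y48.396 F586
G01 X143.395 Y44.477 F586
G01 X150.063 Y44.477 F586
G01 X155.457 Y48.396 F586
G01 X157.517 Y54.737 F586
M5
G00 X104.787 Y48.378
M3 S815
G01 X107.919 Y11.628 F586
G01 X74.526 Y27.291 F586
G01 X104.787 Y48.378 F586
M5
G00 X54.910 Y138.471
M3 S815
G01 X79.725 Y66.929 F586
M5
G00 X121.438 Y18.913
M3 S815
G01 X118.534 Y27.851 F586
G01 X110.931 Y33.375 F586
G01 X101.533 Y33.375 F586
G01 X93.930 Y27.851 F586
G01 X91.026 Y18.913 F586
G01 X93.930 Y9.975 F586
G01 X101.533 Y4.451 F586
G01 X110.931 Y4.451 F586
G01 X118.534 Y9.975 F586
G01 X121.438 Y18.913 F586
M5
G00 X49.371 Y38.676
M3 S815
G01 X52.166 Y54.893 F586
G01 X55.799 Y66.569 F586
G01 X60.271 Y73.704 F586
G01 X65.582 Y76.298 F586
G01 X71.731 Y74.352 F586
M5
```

Each laser-on run becomes one SVG element. Flip Y back into SVG space with y_svg = 165.376 − y_machine. Every run uses S815, so all elements get stroke `#0000ff` (cut).

Run 1: The run returns to its start, so emit a `<polygon>` with points (Y-flipped): 146.354,21.503 144.541,15.924 139.796,12.477 133.930,12.477 129.185,15.924 127.372,21.503 129.185,27.082 133.930,30.529 139.796,30.529 144.541,27.082.

Run 2: The run is open, so emit a `<polyline>` with points (Y-flipped): 143.858,122.532 5.350,101.313 56.137,101.296 20.433,62.070 78.594,31.521 10.787,128.703.

Run 3: The run returns to its start, so emit a `<polygon>` with points (Y-flipped): 132.616,81.196 128.345,68.053 117.165,59.929 103.345,59.929 92.165,68.053 87.894,81.196 92.165,94.339 103.345,102.463 117.165,102.463 128.345,94.339.

Run 4: The run returns to its start, so emit a `<polygon>` with points (Y-flipped): 157.517,110.639 155.457,104.298 150.063,100.379 143.395,100.379 138.001,104.298 135.941,110.639 138.001,116.980 143.395,120.899 150.063,120.899 155.457,116.980.

Run 5: The run returns to its start, so emit a `<polygon>` with points (Y-flipped): 104.787,116.998 107.919,153.748 74.526,138.085.

Run 6: The run is open, so emit a `<polyline>` with points (Y-flipped): 54.910,26.905 79.725,98.447.

Run 7: The run returns to its start, so emit a `<polygon>` with points (Y-flipped): 121.438,146.463 118.534,137.525 110.931,132.001 101.533,132.001 93.930,137.525 91.026,146.463 93.930,155.401 101.533,160.925 110.931,160.925 118.534,155.401.

Run 8: The run is open, so emit a `<polyline>` with points (Y-flipped): 49.371,126.700 52.166,110.483 55.799,98.807 60.271,91.672 65.582,89.078 71.731,91.024.

<svg xmlns="http://www.w3.org/2000/svg" width="173.261mm" height="165.376mm" viewBox="0 0 173.261 165.376">
  <polygon points="146.354,21.503 144.541,15.924 139.796,12.477 133.930,12.477 129.185,15.924 127.372,21.503 129.185,27.082 133.930,30.529 139.796,30.529 144.541,27.082" fill="none" stroke="#0000ff"/>
  <polyline points="143.858,122.532 5.350,101.313 56.137,101.296 20.433,62.070 78.594,31.521 10.787,128.703" fill="none" stroke="#0000ff"/>
  <polygon points="132.616,81.196 128.345,68.053 117.165,59.929 103.345,59.929 92.165,68.053 87.894,81.196 92.165,94.339 103.345,102.463 117.165,102.463 128.345,94.339" fill="none" stroke="#0000ff"/>
  <polygon points="157.517,110.639 155.457,104.298 150.063,100.379 143.395,100.379 138.001,104.298 135.941,110.639 138.001,116.980 143.395,120.899 150.063,120.899 155.457,116.980" fill="none" stroke="#0000ff"/>
  <polygon points="104.787,116.998 107.919,153.748 74.526,138.085" fill="none" stroke="#0000ff"/>
  <polyline points="54.910,26.905 79.725,98.447" fill="none" stroke="#0000ff"/>
  <polygon points="121.438,146.463 118.534,137.525 110.931,132.001 101.533,132.001 93.930,137.525 91.026,146.463 93.930,155.401 101.533,160.925 110.931,160.925 118.534,155.401" fill="none" stroke="#0000ff"/>
  <polyline points="49.371,126.700 52.166,110.483 55.799,98.807 60.271,91.672 65.582,89.078 71.731,91.024" fill="none" stroke="#0000ff"/>
</svg>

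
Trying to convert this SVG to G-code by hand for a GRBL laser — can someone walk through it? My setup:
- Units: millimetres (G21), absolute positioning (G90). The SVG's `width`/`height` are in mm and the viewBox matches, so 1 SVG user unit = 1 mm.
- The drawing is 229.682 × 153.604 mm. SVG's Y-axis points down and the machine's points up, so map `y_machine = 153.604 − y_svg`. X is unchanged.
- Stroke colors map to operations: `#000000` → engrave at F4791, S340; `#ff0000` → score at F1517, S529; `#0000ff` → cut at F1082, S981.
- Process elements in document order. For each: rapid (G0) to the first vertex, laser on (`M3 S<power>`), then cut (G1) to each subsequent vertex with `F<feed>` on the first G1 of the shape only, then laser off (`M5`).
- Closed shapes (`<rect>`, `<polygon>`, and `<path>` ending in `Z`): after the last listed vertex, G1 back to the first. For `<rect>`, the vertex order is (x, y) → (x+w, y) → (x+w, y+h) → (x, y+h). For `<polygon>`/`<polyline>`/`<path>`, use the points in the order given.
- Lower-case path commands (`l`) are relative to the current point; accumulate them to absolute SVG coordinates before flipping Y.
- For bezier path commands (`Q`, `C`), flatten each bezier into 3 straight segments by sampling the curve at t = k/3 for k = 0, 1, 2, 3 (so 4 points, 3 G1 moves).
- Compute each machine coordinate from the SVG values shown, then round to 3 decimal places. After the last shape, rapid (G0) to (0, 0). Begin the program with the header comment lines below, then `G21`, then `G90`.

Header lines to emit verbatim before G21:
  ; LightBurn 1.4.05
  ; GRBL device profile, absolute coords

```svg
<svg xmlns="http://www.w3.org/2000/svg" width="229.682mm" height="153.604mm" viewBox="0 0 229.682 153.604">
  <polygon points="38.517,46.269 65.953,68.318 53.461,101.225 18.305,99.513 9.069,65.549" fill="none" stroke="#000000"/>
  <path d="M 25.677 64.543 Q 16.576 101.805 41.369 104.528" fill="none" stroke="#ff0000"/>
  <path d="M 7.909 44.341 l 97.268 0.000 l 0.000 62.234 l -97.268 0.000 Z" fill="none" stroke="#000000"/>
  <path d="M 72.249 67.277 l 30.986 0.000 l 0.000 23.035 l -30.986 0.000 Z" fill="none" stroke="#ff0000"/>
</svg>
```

Since the viewBox matches the mm dimensions, user units are millimetres directly. The only transform is the Y-flip y_m = 153.604 − y_svg.

Shape 1 is a regular polygon drawn with `<polygon>`. Its stroke #000000 means engrave at S340, F4791. After flipping Y the toolpath is (38.517,107.335) → (65.953,85.286) → (53.461,52.379) → (18.305,54.091) → (9.069,88.055) → (38.517,107.335), returning to the start.

Shape 2 is a quadratic bezier drawn with `<path>`. Its stroke #ff0000 means score at S529, F1517. After flipping Y the toolpath is (25.677,89.061) → (23.376,68.057) → (28.606,54.729) → (41.369,49.076).

Shape 3 is a rectangle drawn with `<path>`. Its stroke #000000 means engrave at S340, F4791. After flipping Y the toolpath is (7.909,109.263) → (105.177,109.263) → (105.177,47.029) → (7.909,47.029) → (7.909,109.263), returning to the start.

Shape 4 is a rectangle drawn with `<path>`. Its stroke #ff0000 means score at S529, F1517. After flipping Y the toolpath is (72.249,86.327) → (103.235,86.327) → (103.235,63.292) → (72.249,63.292) → (72.249,86.327), returning to the start.

; LightBurn 1.4.05
; GRBL device profile, absolute coords
G21
G90
G0 X38.517 Y107.335
M3 S340
G1 X65.953 Y85.286 F4791
G1 X53.461 Y52.379
G1 X18.305 Y54.091
G1 X9.069 Y88.055
G1 X38.517 Y107.335
M5
G0 X25.677 Y89.061
M3 S529
G1 X23.376 Y68.057 F1517
G1 X28.606 Y54.729
G1 X41.369 Y49.076
M5
G0 X7.909 Y109.263
M3 S340
G1 X105.177 Y109.263 F4791
G1 X105.177 Y47.029
G1 X7.909 Y47.029
G1 X7.909 Y109.263
M5
G0 X72.249 Y86.327
M3 S529
G1 X103.235 Y86.327 F1517
G1 X103.235 Y63.292
G1 X72.249 Y63.292
G1 X72.249 Y86.327
M5
G0 X0.000 Y0.000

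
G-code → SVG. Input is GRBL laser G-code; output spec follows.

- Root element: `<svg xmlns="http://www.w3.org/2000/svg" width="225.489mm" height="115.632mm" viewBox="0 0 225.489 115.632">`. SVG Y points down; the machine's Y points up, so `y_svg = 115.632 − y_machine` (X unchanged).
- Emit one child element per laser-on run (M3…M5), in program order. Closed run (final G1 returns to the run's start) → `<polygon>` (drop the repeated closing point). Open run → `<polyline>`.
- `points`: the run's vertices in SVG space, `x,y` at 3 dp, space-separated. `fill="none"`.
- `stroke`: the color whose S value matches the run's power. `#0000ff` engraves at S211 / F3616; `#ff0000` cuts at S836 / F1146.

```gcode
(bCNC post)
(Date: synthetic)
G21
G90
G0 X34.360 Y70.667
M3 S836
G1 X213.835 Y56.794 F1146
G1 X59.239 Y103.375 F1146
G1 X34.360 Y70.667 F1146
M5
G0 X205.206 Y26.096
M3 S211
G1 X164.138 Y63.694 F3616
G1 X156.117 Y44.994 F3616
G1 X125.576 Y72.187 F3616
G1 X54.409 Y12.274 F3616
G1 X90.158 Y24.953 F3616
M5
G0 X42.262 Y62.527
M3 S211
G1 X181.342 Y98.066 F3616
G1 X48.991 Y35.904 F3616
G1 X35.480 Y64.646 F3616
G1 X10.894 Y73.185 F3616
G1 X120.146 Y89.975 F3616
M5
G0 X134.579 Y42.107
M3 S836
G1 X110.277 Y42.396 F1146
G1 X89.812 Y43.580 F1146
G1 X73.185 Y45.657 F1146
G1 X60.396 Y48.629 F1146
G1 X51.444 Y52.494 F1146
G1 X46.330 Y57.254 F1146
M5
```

Machine Y-up, SVG Y-down with viewBox height 115.632, so y_svg = 115.632 − y_machine; X carries over.

Run 1: power S836 maps to stroke `#ff0000` (cut). The run returns to its start, so emit a `<polygon>` with points (Y-flipped): 34.360,44.965 213.835,58.838 59.239,12.257.

Run 2: S211 ⇒ engrave layer `#0000ff`. The run is open, so emit a `<polyline>` with points (Y-flipped): 205.206,89.536 164.138,51.938 156.117,70.638 125.576,43.445 54.409,103.358 90.158,90.679.

Run 3: the run's S211 means `#0000ff` (engrave). The run is open, so emit a `<polyline>` with points (Y-flipped): 42.262,53.105 181.342,17.566 48.991,79.728 35.480,50.986 10.894,42.447 120.146,25.657.

Run 4: the run's S836 means `#ff0000` (cut). The run is open, so emit a `<polyline>` with points (Y-flipped): 134.579,73.525 110.277,73.236 89.812,72.052 73.185,69.975 60.396,67.003 51.444,63.138 46.330,58.378.

<svg xmlns="http://www.w3.org/2000/svg" width="225.489mm" height="115.632mm" viewBox="0 0 225.489 115.632">
  <polygon points="34.360,44.965 213.835,58.838 59.239,12.257" fill="none" stroke="#ff0000"/>
  <polyline points="205.206,89.536 164.138,51.938 156.117,70.638 125.576,43.445 54.409,103.358 90.158,90.679" fill="none" stroke="#0000ff"/>
  <polyline points="42.262,53.105 181.342,17.566 48.991,79.728 35.480,50.986 10.894,42.447 120.146,25.657" fill="none" stroke="#0000ff"/>
  <polyline points="134.579,73.525 110.277,73.236 89.812,72.052 73.185,69.975 60.396,67.003 51.444,63.138 46.330,58.378" fill="none" stroke="#ff0000"/>
</svg>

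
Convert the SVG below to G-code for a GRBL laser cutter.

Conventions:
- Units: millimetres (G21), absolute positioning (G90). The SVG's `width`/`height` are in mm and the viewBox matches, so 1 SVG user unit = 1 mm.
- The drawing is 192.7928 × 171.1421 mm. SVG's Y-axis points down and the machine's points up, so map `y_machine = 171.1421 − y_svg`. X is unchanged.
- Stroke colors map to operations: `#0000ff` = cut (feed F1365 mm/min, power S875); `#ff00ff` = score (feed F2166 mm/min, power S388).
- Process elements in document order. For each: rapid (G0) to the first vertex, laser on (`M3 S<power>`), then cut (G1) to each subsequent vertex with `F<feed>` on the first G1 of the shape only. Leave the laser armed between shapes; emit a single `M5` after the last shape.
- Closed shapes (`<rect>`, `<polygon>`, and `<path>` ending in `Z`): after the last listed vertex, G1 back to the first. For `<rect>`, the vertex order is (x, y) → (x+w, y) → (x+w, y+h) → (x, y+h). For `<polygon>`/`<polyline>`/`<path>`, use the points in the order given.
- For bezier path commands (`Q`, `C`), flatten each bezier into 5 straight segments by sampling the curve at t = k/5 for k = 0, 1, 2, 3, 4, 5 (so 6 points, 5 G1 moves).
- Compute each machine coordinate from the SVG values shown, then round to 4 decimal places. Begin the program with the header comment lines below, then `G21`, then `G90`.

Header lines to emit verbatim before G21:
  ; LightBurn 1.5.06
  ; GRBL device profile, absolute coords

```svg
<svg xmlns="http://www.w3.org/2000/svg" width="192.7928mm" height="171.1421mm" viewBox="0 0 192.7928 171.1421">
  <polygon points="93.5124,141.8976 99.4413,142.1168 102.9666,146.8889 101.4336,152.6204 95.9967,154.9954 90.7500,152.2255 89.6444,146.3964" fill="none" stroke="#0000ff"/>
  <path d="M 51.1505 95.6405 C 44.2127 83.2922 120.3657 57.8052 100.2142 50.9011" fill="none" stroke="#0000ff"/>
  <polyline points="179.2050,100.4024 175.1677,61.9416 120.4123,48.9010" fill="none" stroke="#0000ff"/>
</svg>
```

; LightBurn 1.5.06
; GRBL device profile, absolute coords
G21
G90
G0 X93.5124 Y29.2445
M3 S875
G1 X99.4413 Y29.0253 F1365
G1 X102.9666 Y24.2532
G1 X101.4336 Y18.5217
G1 X95.9967 Y16.1467
G1 X90.7500 Y18.9166
G1 X89.6444 Y24.7457
G1 X93.5124 Y29.2445
G0 X51.1505 Y75.5016
M3 S875
G1 X55.5236 Y84.2335 F1365
G1 X71.2274 Y94.5960
G1 X89.6511 Y105.0665
G1 X102.1837 Y114.1224
G1 X100.2142 Y120.2410
G0 X179.2050 Y70.7397
M3 S875
G1 X175.1677 Y109.2005 F1365
G1 X120.4123 Y122.2411
M5

1 u = 1 mm; y_m = 171.1421 − y.

[1] `<polygon>` regular polygon, #0000ff→cut S875 F1365: (93.5124,29.2445) → (99.4413,29.0253) → (102.9666,24.2532) → (101.4336,18.5217) → (95.9967,16.1467) → (90.7500,18.9166) → (89.6444,24.7457) → (93.5124,29.2445) (closed)

[2] `<path>` cubic bezier, #0000ff→cut S875 F1365: (51.1505,75.5016) → (55.5236,84.2335) → (71.2274,94.5960) → (89.6511,105.0665) → (102.1837,114.1224) → (100.2142,120.2410)

[3] `<polyline>` open polyline, #0000ff→cut S875 F1365: (179.2050,70.7397) → (175.1677,109.2005) → (120.4123,122.2411)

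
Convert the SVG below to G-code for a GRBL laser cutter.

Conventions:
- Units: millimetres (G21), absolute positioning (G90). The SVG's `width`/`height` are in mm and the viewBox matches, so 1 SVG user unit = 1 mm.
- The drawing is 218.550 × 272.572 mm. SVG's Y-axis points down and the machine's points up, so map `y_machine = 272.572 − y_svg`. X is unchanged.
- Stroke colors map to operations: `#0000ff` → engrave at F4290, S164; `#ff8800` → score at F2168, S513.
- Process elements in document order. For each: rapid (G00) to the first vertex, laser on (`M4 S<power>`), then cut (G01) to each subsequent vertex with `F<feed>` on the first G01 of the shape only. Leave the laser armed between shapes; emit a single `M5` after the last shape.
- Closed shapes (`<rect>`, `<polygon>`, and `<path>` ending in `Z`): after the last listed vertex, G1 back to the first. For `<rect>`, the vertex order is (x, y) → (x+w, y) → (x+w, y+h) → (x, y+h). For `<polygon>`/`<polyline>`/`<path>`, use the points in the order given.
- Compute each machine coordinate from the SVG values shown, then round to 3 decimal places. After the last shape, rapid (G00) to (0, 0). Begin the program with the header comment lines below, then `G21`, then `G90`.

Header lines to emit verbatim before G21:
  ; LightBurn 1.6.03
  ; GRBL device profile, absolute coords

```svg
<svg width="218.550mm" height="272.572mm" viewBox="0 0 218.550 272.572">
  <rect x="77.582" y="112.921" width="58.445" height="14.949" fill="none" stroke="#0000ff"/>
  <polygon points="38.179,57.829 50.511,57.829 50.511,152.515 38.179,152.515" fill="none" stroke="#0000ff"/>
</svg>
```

; LightBurn 1.6.03
; GRBL device profile, absolute coords
G21
G90
G00 X77.582 Y159.651
M4 S164
G01 X136.027 Y159.651 F4290
G01 X136.027 Y144.702
G01 X77.582 Y144.702
G01 X77.582 Y159.651
G00 X38.179 Y214.743
M4 S164
G01 X50.511 Y214.743 F4290
G01 X50.511 Y120.057
G01 X38.179 Y120.057
G01 X38.179 Y214.743
M5
G00 X0.000 Y0.000

1 u = 1 mm; y_m = 272.572 − y.

[1] `<rect>` rectangle, #0000ff→engrave S164 F4290: (77.582,159.651) → (136.027,159.651) → (136.027,144.702) → (77.582,144.702) → (77.582,159.651) (closed)

[2] `<polygon>` rectangle, #0000ff→engrave S164 F4290: (38.179,214.743) → (50.511,214.743) → (50.511,120.057) → (38.179,120.057) → (38.179,214.743) (closed)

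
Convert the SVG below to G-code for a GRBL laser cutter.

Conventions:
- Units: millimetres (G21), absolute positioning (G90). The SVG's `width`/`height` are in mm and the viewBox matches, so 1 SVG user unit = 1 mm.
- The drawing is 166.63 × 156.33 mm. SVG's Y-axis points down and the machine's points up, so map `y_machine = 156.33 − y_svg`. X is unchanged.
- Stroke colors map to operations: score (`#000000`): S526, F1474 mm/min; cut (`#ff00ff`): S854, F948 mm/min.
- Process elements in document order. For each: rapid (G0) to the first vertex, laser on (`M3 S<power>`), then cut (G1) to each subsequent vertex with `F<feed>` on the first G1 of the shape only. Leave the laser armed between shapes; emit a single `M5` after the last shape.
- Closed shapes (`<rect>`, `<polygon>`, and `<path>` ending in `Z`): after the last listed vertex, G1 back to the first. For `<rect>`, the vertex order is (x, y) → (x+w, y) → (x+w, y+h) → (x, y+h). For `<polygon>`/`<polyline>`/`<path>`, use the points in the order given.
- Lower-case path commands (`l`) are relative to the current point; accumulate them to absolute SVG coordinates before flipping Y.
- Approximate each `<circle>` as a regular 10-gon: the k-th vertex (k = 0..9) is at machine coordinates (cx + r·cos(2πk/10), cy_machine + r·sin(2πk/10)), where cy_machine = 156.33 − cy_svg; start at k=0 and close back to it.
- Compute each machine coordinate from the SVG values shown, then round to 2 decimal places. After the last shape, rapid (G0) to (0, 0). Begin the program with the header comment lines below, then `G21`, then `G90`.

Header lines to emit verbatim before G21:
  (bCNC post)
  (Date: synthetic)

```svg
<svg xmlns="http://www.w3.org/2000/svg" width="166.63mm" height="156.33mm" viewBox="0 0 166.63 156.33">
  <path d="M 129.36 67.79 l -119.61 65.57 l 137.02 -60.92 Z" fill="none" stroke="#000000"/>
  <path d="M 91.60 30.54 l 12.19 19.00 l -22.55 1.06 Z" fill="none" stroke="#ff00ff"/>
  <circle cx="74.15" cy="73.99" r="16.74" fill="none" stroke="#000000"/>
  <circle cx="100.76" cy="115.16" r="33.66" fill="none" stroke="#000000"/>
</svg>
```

(bCNC post)
(Date: synthetic)
G21
G90
G0 X129.36 Y88.54
M3 S526
G1 X9.75 Y22.97 F1474
G1 X146.77 Y83.89
G1 X129.36 Y88.54
G0 X91.60 Y125.79
M3 S854
G1 X103.79 Y106.79 F948
G1 X81.24 Y105.73
G1 X91.60 Y125.79
G0 X90.89 Y82.34
M3 S526
G1 X87.69 Y92.18 F1474
G1 X79.32 Y98.26
G1 X68.98 Y98.26
G1 X60.61 Y92.18
G1 X57.41 Y82.34
G1 X60.61 Y72.50
G1 X68.98 Y66.42
G1 X79.32 Y66.42
G1 X87.69 Y72.50
G1 X90.89 Y82.34
G0 X134.42 Y41.17
M3 S526
G1 X127.99 Y60.95 F1474
G1 X111.16 Y73.18
G1 X90.36 Y73.18
G1 X73.53 Y60.95
G1 X67.10 Y41.17
G1 X73.53 Y21.39
G1 X90.36 Y9.16
G1 X111.16 Y9.16
G1 X127.99 Y21.39
G1 X134.42 Y41.17
M5
G0 X0.00 Y0.00

Since the viewBox matches the mm dimensions, user units are millimetres directly. The only transform is the Y-flip y_m = 156.33 − y_svg.

Shape 1 is a closed polygon drawn with `<path>`. Its stroke #000000 means score at S526, F1474. After flipping Y the toolpath is (129.36,88.54) → (9.75,22.97) → (146.77,83.89) → (129.36,88.54), returning to the start.

Shape 2 is a regular polygon drawn with `<path>`. Its stroke #ff00ff means cut at S854, F948. After flipping Y the toolpath is (91.60,125.79) → (103.79,106.79) → (81.24,105.73) → (91.60,125.79), returning to the start.

Shape 3 is a circle drawn with `<circle>`. Its stroke #000000 means score at S526, F1474. After flipping Y the toolpath is (90.89,82.34) → (87.69,92.18) → (79.32,98.26) → (68.98,98.26) → (60.61,92.18) → (57.41,82.34) → (60.61,72.50) → (68.98,66.42) → (79.32,66.42) → (87.69,72.50) → (90.89,82.34), returning to the start.

Shape 4 is a circle drawn with `<circle>`. Its stroke #000000 means score at S526, F1474. After flipping Y the toolpath is (134.42,41.17) → (127.99,60.95) → (111.16,73.18) → (90.36,73.18) → (73.53,60.95) → (67.10,41.17) → (73.53,21.39) → (90.36,9.16) → (111.16,9.16) → (127.99,21.39) → (134.42,41.17), returning to the start.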